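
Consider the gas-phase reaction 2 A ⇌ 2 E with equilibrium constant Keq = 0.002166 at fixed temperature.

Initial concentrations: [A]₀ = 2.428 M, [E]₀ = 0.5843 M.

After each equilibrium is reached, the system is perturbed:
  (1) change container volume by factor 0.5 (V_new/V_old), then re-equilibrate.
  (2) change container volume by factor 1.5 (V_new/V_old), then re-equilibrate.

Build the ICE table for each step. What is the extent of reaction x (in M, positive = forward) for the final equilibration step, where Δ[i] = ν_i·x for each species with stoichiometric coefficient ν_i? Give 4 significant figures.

Q₀ = 0.05791 vs Keq = 0.002166 ⇒ Q>K, reverse
Step 1:
                    A           E
  Initial       2.428      0.5843
  Change       0.4503     -0.4503
  Equil         2.878       0.134
  solve Keq expr → x = -0.2252; check Q = 0.002166
Then change container volume by factor 0.5 (V_new/V_old).
Step 2:
                    A           E
  Initial       5.757      0.2679
  Change            0           0
  Equil         5.757      0.2679
  solve Keq expr → x = 0; check Q = 0.002166
Then change container volume by factor 1.5 (V_new/V_old).
Step 3:
                    A           E
  Initial       3.838      0.1786
  Change            0           0
  Equil         3.838      0.1786
  solve Keq expr → x = 0; check Q = 0.002166

x = 0 M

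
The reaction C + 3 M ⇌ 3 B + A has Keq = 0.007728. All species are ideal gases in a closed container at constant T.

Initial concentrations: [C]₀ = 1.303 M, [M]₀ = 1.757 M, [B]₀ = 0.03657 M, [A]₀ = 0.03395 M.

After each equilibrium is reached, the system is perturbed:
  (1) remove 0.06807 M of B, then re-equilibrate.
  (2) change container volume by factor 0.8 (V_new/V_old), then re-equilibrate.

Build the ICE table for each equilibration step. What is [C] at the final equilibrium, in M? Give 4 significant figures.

[C]_eq = 1.427 M

Q₀ = 2.3494e-07 vs Keq = 0.007728 ⇒ Q<K, forward
Step 1:
                    C           M           B           A
  I             1.303       1.757     0.03657     0.03395
  C            -0.148      -0.444       0.444       0.148
  E             1.155       1.313      0.4806       0.182
  solve Keq expr → x = 0.148; check Q = 0.007728
Then remove 0.06807 M of B.
Step 2:
                    C           M           B           A
  I             1.155       1.313      0.4125       0.182
  C           -0.0135    -0.04049     0.04049      0.0135
  E             1.141       1.272       0.453      0.1955
  solve Keq expr → x = 0.0135; check Q = 0.007728
Then change container volume by factor 0.8 (V_new/V_old).
Step 3:
                    C           M           B           A
  I             1.427       1.591      0.5663      0.2443
  C                 0           0           0           0
  E             1.427       1.591      0.5663      0.2443
  solve Keq expr → x = 0; check Q = 0.007728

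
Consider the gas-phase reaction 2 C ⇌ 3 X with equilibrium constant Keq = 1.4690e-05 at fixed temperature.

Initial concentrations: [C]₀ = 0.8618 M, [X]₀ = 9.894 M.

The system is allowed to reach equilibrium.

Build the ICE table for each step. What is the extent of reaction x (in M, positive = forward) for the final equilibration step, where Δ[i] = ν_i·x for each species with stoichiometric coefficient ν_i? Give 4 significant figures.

x = -3.267 M

Q₀ = 1304 vs Keq = 1.4690e-05 ⇒ Q>K, reverse
Step 1:
                   C          X
  init        0.8618      9.894
  Δ            6.534     -9.801
  eq           7.396    0.09297
  solve Keq expr → x = -3.267; check Q = 1.4690e-05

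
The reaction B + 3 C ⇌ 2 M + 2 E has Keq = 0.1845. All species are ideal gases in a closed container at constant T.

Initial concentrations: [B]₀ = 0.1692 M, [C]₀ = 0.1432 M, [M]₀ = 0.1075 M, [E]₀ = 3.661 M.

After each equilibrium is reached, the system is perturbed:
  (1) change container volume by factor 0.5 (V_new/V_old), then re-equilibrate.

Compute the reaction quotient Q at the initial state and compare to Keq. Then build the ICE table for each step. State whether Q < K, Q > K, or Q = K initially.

Q₀ = 311.7; Q > K (proceeds reverse)

Q₀ = 311.7 vs Keq = 0.1845 ⇒ Q>K, reverse
Step 1:
                   B          C          M          E
  Initial     0.1692     0.1432     0.1075      3.661
  Change     0.04932      0.148   -0.09864   -0.09864
  Equil       0.2185     0.2912   0.008856      3.562
  solve Keq expr → x = -0.04932; check Q = 0.1845
Then change container volume by factor 0.5 (V_new/V_old).
Step 2:
                   B          C          M          E
  Initial      0.437     0.5823    0.01771      7.125
  Change           0          0          0          0
  Equil        0.437     0.5823    0.01771      7.125
  solve Keq expr → x = 0; check Q = 0.1845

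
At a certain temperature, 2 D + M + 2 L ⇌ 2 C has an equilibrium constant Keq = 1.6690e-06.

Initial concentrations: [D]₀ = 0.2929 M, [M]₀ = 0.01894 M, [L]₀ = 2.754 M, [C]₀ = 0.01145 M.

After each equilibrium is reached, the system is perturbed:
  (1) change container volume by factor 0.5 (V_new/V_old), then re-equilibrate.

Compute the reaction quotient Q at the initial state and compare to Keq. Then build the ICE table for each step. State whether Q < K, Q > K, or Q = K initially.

Q₀ = 0.01064; Q > K (proceeds reverse)

Q₀ = 0.01064 vs Keq = 1.6690e-06 ⇒ Q>K, reverse
Step 1:
                  D         M         L         C
  Initial    0.2929   0.01894     2.754   0.01145
  Change    0.01128   0.00564   0.01128  -0.01128
  Equil      0.3042   0.02458     2.765 1.7037e-04
  solve Keq expr → x = -0.00564; check Q = 1.6690e-06
Then change container volume by factor 0.5 (V_new/V_old).
Step 2:
                  D         M         L         C
  Initial    0.6084   0.04916     5.531 3.4073e-04
  Change  -6.1889e-04 -3.0944e-04 -6.1889e-04 6.1889e-04
  Equil      0.6077   0.04885      5.53 9.5962e-04
  solve Keq expr → x = 3.0944e-04; check Q = 1.6690e-06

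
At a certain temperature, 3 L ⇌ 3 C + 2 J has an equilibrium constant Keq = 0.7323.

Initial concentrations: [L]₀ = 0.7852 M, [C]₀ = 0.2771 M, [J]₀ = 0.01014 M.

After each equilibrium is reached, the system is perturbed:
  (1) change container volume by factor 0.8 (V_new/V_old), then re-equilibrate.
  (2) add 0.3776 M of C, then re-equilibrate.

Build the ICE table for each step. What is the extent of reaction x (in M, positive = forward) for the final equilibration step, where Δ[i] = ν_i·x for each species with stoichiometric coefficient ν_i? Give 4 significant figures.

x = -0.02928 M

Q₀ = 4.5190e-06 vs Keq = 0.7323 ⇒ Q<K, forward
Step 1:
                  L         C         J
  Initial    0.7852    0.2771   0.01014
  Change     -0.433     0.433    0.2887
  Equil      0.3522    0.7101    0.2988
  solve Keq expr → x = 0.1443; check Q = 0.7323
Then change container volume by factor 0.8 (V_new/V_old).
Step 2:
                  L         C         J
  Initial    0.4402    0.8877    0.3735
  Change    0.03259  -0.03259  -0.02172
  Equil      0.4728    0.8551    0.3518
  solve Keq expr → x = -0.01086; check Q = 0.7323
Then add 0.3776 M of C.
Step 3:
                  L         C         J
  Initial    0.4728     1.233    0.3518
  Change    0.08785  -0.08785  -0.05857
  Equil      0.5606     1.145    0.2933
  solve Keq expr → x = -0.02928; check Q = 0.7323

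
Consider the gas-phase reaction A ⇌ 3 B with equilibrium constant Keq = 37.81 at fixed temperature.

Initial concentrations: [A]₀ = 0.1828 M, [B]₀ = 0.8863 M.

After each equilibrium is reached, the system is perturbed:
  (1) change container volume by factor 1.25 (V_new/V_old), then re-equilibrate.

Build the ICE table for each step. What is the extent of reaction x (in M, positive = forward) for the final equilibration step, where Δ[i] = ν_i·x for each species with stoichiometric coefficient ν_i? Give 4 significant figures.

Q₀ = 3.809 vs Keq = 37.81 ⇒ Q<K, forward
Step 1:
                  A         B
  init       0.1828    0.8863
  Δ         -0.1284    0.3853
  eq        0.05438     1.272
  solve Keq expr → x = 0.1284; check Q = 37.81
Then change container volume by factor 1.25 (V_new/V_old).
Step 2:
                  A         B
  init       0.0435     1.017
  Δ        -0.01247   0.03742
  eq        0.03103     1.055
  solve Keq expr → x = 0.01247; check Q = 37.81

x = 0.01247 M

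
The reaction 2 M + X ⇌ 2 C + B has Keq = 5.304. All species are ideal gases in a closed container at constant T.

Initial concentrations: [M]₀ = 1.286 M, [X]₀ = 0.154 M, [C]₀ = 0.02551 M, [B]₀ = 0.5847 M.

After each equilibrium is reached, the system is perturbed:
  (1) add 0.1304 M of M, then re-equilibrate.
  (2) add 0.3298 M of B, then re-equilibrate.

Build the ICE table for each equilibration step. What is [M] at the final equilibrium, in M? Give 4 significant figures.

Q₀ = 0.001494 vs Keq = 5.304 ⇒ Q<K, forward
Step 1:
                  M         X         C         B
  Initial     1.286     0.154   0.02551    0.5847
  Change    -0.2823   -0.1411    0.2823    0.1411
  Equil       1.004   0.01287    0.3078    0.7258
  solve Keq expr → x = 0.1411; check Q = 5.304
Then add 0.1304 M of M.
Step 2:
                  M         X         C         B
  Initial     1.134   0.01287    0.3078    0.7258
  Change  -0.004713 -0.002357  0.004713  0.002357
  Equil       1.129   0.01051    0.3125    0.7282
  solve Keq expr → x = 0.002357; check Q = 5.304
Then add 0.3298 M of B.
Step 3:
                  M         X         C         B
  Initial     1.129   0.01051    0.3125     1.058
  Change    0.00757  0.003785  -0.00757 -0.003785
  Equil       1.137   0.01429    0.3049     1.054
  solve Keq expr → x = -0.003785; check Q = 5.304

[M]_eq = 1.137 M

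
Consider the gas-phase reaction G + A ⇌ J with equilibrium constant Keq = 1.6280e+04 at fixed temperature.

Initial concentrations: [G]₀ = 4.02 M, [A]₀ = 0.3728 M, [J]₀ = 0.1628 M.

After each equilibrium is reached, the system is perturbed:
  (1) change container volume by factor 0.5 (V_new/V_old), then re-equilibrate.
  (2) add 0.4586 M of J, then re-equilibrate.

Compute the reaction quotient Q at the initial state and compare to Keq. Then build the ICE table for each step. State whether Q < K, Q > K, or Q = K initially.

Q₀ = 0.1086; Q < K (proceeds forward)

Q₀ = 0.1086 vs Keq = 1.6280e+04 ⇒ Q<K, forward
Step 1:
                    G           A           J
  I              4.02      0.3728      0.1628
  C           -0.3728     -0.3728      0.3728
  E             3.647  9.0202e-06      0.5356
  solve Keq expr → x = 0.3728; check Q = 1.6280e+04
Then change container volume by factor 0.5 (V_new/V_old).
Step 2:
                    G           A           J
  I             7.294  1.8040e-05       1.071
  C       -9.0202e-06 -9.0202e-06  9.0202e-06
  E             7.294  9.0203e-06       1.071
  solve Keq expr → x = 9.0202e-06; check Q = 1.6280e+04
Then add 0.4586 M of J.
Step 3:
                    G           A           J
  I             7.294  9.0203e-06        1.53
  C        3.8618e-06  3.8618e-06 -3.8618e-06
  E             7.294  1.2882e-05        1.53
  solve Keq expr → x = -3.8618e-06; check Q = 1.6280e+04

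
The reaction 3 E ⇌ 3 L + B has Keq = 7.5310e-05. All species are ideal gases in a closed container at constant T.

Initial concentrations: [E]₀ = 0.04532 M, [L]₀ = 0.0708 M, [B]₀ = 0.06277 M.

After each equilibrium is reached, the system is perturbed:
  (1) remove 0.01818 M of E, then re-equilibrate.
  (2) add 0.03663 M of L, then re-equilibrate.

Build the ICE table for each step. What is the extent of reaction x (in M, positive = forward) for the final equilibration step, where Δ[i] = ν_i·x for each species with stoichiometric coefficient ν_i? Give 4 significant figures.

x = -0.01047 M

Q₀ = 0.2393 vs Keq = 7.5310e-05 ⇒ Q>K, reverse
Step 1:
                   E          L          B
  Initial    0.04532     0.0708    0.06277
  Change     0.05834   -0.05834   -0.01945
  Equil       0.1037    0.01246    0.04332
  solve Keq expr → x = -0.01945; check Q = 7.5310e-05
Then remove 0.01818 M of E.
Step 2:
                   E          L          B
  Initial    0.08548    0.01246    0.04332
  Change    0.001905  -0.001905 -6.3501e-04
  Equil      0.08738    0.01056    0.04269
  solve Keq expr → x = -6.3501e-04; check Q = 7.5310e-05
Then add 0.03663 M of L.
Step 3:
                   E          L          B
  Initial    0.08738    0.04719    0.04269
  Change     0.03142   -0.03142   -0.01047
  Equil       0.1188    0.01577    0.03222
  solve Keq expr → x = -0.01047; check Q = 7.5310e-05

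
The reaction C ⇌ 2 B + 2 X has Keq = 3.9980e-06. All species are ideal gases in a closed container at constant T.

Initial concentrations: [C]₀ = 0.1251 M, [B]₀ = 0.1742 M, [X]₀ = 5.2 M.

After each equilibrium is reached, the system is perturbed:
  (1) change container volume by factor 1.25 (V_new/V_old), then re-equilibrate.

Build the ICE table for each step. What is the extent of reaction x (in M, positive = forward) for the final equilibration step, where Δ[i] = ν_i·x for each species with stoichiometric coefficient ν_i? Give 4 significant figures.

x = 2.9125e-05 M

Q₀ = 6.559 vs Keq = 3.9980e-06 ⇒ Q>K, reverse
Step 1:
                    C           B           X
  init         0.1251      0.1742         5.2
  Δ           0.08701      -0.174      -0.174
  eq           0.2121  1.8322e-04       5.026
  solve Keq expr → x = -0.08701; check Q = 3.9980e-06
Then change container volume by factor 1.25 (V_new/V_old).
Step 2:
                    C           B           X
  init         0.1697  1.4658e-04       4.021
  Δ       -2.9125e-05  5.8250e-05  5.8250e-05
  eq           0.1697  2.0483e-04       4.021
  solve Keq expr → x = 2.9125e-05; check Q = 3.9980e-06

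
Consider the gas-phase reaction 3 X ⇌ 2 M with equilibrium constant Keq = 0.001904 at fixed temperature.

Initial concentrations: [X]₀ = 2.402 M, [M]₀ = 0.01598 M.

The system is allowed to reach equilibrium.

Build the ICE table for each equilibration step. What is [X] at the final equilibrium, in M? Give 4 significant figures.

[X]_eq = 2.211 M

Q₀ = 1.8426e-05 vs Keq = 0.001904 ⇒ Q<K, forward
Step 1:
                   X          M
  init         2.402    0.01598
  Δ          -0.1912     0.1275
  eq           2.211     0.1434
  solve Keq expr → x = 0.06373; check Q = 0.001904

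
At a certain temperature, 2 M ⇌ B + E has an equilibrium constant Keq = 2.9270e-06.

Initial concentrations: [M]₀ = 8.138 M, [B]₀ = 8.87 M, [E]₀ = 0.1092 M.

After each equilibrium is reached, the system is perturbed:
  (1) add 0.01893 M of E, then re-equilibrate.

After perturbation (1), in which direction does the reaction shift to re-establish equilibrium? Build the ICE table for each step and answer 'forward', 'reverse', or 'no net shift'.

Direction: reverse

Q₀ = 0.01463 vs Keq = 2.9270e-06 ⇒ Q>K, reverse
Step 1:
                  M         B         E
  Initial     8.138      8.87    0.1092
  Change     0.2184   -0.1092   -0.1092
  Equil       8.356     8.761 2.3330e-05
  solve Keq expr → x = -0.1092; check Q = 2.9270e-06
Then add 0.01893 M of E.
Step 2:
                  M         B         E
  Initial     8.356     8.761   0.01895
  Change    0.03786  -0.01893  -0.01893
  Equil       8.394     8.742 2.3593e-05
  solve Keq expr → x = -0.01893; check Q = 2.9270e-06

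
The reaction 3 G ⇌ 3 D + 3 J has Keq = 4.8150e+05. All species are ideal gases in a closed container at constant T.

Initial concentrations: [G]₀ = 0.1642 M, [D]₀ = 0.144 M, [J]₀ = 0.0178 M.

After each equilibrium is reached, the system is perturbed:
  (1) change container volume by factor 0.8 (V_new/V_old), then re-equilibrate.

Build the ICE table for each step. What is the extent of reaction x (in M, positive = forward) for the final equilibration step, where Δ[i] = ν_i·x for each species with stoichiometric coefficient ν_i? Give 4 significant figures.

Q₀ = 3.8039e-06 vs Keq = 4.8150e+05 ⇒ Q<K, forward
Step 1:
                    G           D           J
  init         0.1642       0.144      0.0178
  Δ           -0.1635      0.1635      0.1635
  eq       7.1122e-04      0.3075      0.1813
  solve Keq expr → x = 0.0545; check Q = 4.8150e+05
Then change container volume by factor 0.8 (V_new/V_old).
Step 2:
                    G           D           J
  init     8.8902e-04      0.3844      0.2266
  Δ        2.2054e-04 -2.2054e-04 -2.2054e-04
  eq          0.00111      0.3841      0.2264
  solve Keq expr → x = -7.3512e-05; check Q = 4.8150e+05

x = -7.3512e-05 M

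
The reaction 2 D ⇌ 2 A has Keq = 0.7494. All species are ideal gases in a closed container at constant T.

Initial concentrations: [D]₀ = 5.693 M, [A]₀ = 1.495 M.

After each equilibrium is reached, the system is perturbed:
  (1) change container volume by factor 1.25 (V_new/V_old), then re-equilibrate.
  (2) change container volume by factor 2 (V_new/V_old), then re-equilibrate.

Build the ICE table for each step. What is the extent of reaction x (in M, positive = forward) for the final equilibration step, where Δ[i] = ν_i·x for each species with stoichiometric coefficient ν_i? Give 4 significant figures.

Q₀ = 0.06896 vs Keq = 0.7494 ⇒ Q<K, forward
Step 1:
                   D          A
  init         5.693      1.495
  Δ            -1.84       1.84
  eq           3.853      3.335
  solve Keq expr → x = 0.9201; check Q = 0.7494
Then change container volume by factor 1.25 (V_new/V_old).
Step 2:
                   D          A
  init         3.082      2.668
  Δ                0          0
  eq           3.082      2.668
  solve Keq expr → x = 0; check Q = 0.7494
Then change container volume by factor 2 (V_new/V_old).
Step 3:
                   D          A
  init         1.541      1.334
  Δ                0          0
  eq           1.541      1.334
  solve Keq expr → x = 0; check Q = 0.7494

x = 0 M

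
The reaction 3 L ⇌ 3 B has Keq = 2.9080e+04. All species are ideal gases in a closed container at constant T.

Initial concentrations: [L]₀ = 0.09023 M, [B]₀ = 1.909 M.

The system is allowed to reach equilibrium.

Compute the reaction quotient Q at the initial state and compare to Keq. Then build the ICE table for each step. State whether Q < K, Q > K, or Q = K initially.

Q₀ = 9470; Q < K (proceeds forward)

Q₀ = 9470 vs Keq = 2.9080e+04 ⇒ Q<K, forward
Step 1:
                  L         B
  init      0.09023     1.909
  Δ        -0.02726   0.02726
  eq        0.06297     1.936
  solve Keq expr → x = 0.009088; check Q = 2.9080e+04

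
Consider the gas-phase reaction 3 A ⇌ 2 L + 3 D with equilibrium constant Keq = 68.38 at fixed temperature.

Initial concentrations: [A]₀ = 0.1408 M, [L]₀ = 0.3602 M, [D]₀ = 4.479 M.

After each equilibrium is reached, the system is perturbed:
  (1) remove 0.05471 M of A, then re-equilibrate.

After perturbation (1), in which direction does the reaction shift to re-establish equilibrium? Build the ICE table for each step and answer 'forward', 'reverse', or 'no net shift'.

Direction: reverse

Q₀ = 4177 vs Keq = 68.38 ⇒ Q>K, reverse
Step 1:
                    A           L           D
  I            0.1408      0.3602       4.479
  C            0.2261     -0.1507     -0.2261
  E            0.3669      0.2095       4.253
  solve Keq expr → x = -0.07535; check Q = 68.38
Then remove 0.05471 M of A.
Step 2:
                    A           L           D
  I            0.3121      0.2095       4.253
  C           0.02923    -0.01949    -0.02923
  E            0.3414        0.19       4.224
  solve Keq expr → x = -0.009743; check Q = 68.38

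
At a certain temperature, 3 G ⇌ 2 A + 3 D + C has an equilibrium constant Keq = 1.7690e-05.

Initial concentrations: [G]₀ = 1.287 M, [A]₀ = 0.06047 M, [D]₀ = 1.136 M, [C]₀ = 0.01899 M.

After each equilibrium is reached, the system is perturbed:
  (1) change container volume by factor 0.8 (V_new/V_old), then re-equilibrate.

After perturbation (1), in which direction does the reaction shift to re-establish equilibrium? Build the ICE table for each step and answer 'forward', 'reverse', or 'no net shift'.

Direction: reverse

Q₀ = 4.7753e-05 vs Keq = 1.7690e-05 ⇒ Q>K, reverse
Step 1:
                   G          A          D          C
  I            1.287    0.06047      1.136    0.01899
  C          0.01938   -0.01292   -0.01938   -0.00646
  E            1.306    0.04755      1.117    0.01253
  solve Keq expr → x = -0.00646; check Q = 1.7690e-05
Then change container volume by factor 0.8 (V_new/V_old).
Step 2:
                   G          A          D          C
  I            1.633    0.05944      1.396    0.01566
  C          0.01264  -0.008425   -0.01264  -0.004213
  E            1.646    0.05101      1.383    0.01145
  solve Keq expr → x = -0.004213; check Q = 1.7690e-05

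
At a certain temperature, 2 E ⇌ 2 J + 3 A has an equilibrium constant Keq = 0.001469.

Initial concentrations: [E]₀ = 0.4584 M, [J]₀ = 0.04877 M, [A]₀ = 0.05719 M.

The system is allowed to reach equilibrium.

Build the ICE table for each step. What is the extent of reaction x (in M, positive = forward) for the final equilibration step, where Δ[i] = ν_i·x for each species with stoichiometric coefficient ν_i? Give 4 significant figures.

Q₀ = 2.1173e-06 vs Keq = 0.001469 ⇒ Q<K, forward
Step 1:
                  E         J         A
  init       0.4584   0.04877   0.05719
  Δ        -0.09896   0.09896    0.1484
  eq         0.3594    0.1477    0.2056
  solve Keq expr → x = 0.04948; check Q = 0.001469

x = 0.04948 M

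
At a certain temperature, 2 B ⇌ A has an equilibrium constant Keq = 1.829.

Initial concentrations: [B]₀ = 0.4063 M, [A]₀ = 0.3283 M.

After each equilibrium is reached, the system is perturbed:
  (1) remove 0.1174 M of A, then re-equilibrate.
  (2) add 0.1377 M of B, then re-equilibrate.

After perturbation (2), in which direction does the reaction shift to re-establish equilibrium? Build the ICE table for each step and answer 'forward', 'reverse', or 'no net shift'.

Direction: forward

Q₀ = 1.989 vs Keq = 1.829 ⇒ Q>K, reverse
Step 1:
                    B           A
  Initial      0.4063      0.3283
  Change      0.01312   -0.006559
  Equil        0.4194      0.3217
  solve Keq expr → x = -0.006559; check Q = 1.829
Then remove 0.1174 M of A.
Step 2:
                    B           A
  Initial      0.4194      0.2043
  Change     -0.06107     0.03053
  Equil        0.3584      0.2349
  solve Keq expr → x = 0.03053; check Q = 1.829
Then add 0.1377 M of B.
Step 3:
                    B           A
  Initial      0.4961      0.2349
  Change       -0.101     0.05052
  Equil         0.395      0.2854
  solve Keq expr → x = 0.05052; check Q = 1.829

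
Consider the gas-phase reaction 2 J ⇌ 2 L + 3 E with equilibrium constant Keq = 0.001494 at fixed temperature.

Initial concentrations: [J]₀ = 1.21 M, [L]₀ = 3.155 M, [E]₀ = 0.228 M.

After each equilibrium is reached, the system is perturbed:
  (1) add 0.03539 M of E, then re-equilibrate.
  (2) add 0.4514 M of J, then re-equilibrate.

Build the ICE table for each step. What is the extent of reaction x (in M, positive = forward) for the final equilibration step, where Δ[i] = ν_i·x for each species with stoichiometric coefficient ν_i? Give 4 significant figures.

Q₀ = 0.08058 vs Keq = 0.001494 ⇒ Q>K, reverse
Step 1:
                  J         L         E
  init         1.21     3.155     0.228
  Δ          0.1084   -0.1084   -0.1626
  eq          1.318     3.047    0.0654
  solve Keq expr → x = -0.0542; check Q = 0.001494
Then add 0.03539 M of E.
Step 2:
                  J         L         E
  init        1.318     3.047    0.1008
  Δ         0.02287  -0.02287   -0.0343
  eq          1.341     3.024   0.06649
  solve Keq expr → x = -0.01143; check Q = 0.001494
Then add 0.4514 M of J.
Step 3:
                  J         L         E
  init        1.793     3.024   0.06649
  Δ       -0.009166  0.009166   0.01375
  eq          1.783     3.033   0.08024
  solve Keq expr → x = 0.004583; check Q = 0.001494

x = 0.004583 M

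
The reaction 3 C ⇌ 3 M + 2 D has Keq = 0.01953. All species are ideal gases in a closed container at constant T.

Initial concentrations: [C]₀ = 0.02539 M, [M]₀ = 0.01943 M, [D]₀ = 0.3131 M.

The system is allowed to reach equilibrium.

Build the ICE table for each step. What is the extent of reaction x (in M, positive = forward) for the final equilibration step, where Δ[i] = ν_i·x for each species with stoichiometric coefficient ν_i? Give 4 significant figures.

x = -9.5405e-04 M

Q₀ = 0.04393 vs Keq = 0.01953 ⇒ Q>K, reverse
Step 1:
                  C         M         D
  I         0.02539   0.01943    0.3131
  C        0.002862 -0.002862 -0.001908
  E         0.02825   0.01657    0.3112
  solve Keq expr → x = -9.5405e-04; check Q = 0.01953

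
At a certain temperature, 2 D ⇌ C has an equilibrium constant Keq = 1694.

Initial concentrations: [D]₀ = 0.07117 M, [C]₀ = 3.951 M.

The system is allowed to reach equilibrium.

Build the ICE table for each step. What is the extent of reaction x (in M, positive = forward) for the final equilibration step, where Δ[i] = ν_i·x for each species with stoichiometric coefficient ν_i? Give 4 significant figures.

Q₀ = 780 vs Keq = 1694 ⇒ Q<K, forward
Step 1:
                  D         C
  Initial   0.07117     3.951
  Change   -0.02281    0.0114
  Equil     0.04836     3.962
  solve Keq expr → x = 0.0114; check Q = 1694

x = 0.0114 M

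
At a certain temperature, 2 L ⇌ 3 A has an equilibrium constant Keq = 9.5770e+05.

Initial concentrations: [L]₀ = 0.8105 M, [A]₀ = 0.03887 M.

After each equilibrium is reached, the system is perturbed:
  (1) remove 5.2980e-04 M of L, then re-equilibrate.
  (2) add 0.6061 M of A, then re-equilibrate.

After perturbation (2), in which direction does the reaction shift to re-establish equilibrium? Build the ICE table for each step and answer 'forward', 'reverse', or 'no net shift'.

Q₀ = 8.9400e-05 vs Keq = 9.5770e+05 ⇒ Q<K, forward
Step 1:
                  L         A
  init       0.8105   0.03887
  Δ         -0.8091     1.214
  eq       0.001432     1.252
  solve Keq expr → x = 0.4045; check Q = 9.5770e+05
Then remove 5.2980e-04 M of L.
Step 2:
                  L         A
  init    9.0251e-04     1.252
  Δ       5.2844e-04 -7.9266e-04
  eq       0.001431     1.252
  solve Keq expr → x = -2.6422e-04; check Q = 9.5770e+05
Then add 0.6061 M of A.
Step 3:
                  L         A
  init     0.001431     1.858
  Δ        0.001153 -0.001729
  eq       0.002584     1.856
  solve Keq expr → x = -5.7646e-04; check Q = 9.5770e+05

Direction: reverse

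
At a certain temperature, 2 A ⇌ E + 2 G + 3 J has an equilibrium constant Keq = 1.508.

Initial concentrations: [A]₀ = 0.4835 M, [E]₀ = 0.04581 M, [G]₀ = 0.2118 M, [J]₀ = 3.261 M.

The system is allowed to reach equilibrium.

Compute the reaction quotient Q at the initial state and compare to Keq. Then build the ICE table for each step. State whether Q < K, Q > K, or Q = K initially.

Q₀ = 0.3048 vs Keq = 1.508 ⇒ Q<K, forward
Step 1:
                    A           E           G           J
  I            0.4835     0.04581      0.2118       3.261
  C          -0.07269     0.03635     0.07269       0.109
  E            0.4108     0.08216      0.2845        3.37
  solve Keq expr → x = 0.03635; check Q = 1.508

Q₀ = 0.3048; Q < K (proceeds forward)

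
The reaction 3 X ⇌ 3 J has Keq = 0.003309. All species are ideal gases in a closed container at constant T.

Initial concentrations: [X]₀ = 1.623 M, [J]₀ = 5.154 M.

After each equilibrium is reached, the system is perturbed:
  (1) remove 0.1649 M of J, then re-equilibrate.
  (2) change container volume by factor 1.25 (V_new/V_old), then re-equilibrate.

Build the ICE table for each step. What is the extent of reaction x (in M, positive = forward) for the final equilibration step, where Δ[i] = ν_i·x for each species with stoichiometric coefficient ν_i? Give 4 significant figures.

x = 0 M

Q₀ = 32.02 vs Keq = 0.003309 ⇒ Q>K, reverse
Step 1:
                    X           J
  I             1.623       5.154
  C             4.275      -4.275
  E             5.898      0.8789
  solve Keq expr → x = -1.425; check Q = 0.003309
Then remove 0.1649 M of J.
Step 2:
                    X           J
  I             5.898       0.714
  C           -0.1435      0.1435
  E             5.755      0.8575
  solve Keq expr → x = 0.04784; check Q = 0.003309
Then change container volume by factor 1.25 (V_new/V_old).
Step 3:
                    X           J
  I             4.604       0.686
  C                 0           0
  E             4.604       0.686
  solve Keq expr → x = 0; check Q = 0.003309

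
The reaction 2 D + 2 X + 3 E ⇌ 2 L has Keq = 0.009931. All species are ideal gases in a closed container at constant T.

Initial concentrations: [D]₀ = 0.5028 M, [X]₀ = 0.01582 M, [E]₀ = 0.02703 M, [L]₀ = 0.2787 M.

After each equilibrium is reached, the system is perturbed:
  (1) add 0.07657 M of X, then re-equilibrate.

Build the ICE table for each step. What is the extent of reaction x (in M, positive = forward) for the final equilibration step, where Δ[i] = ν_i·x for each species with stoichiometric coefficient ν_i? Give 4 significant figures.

x = 7.9123e-04 M

Q₀ = 6.2163e+07 vs Keq = 0.009931 ⇒ Q>K, reverse
Step 1:
                   D          X          E          L
  Initial     0.5028    0.01582    0.02703     0.2787
  Change      0.2723     0.2723     0.4085    -0.2723
  Equil       0.7751     0.2881     0.4355   0.006396
  solve Keq expr → x = -0.1362; check Q = 0.009931
Then add 0.07657 M of X.
Step 2:
                   D          X          E          L
  Initial     0.7751     0.3647     0.4355   0.006396
  Change   -0.001582  -0.001582  -0.002374   0.001582
  Equil       0.7735     0.3631     0.4331   0.007978
  solve Keq expr → x = 7.9123e-04; check Q = 0.009931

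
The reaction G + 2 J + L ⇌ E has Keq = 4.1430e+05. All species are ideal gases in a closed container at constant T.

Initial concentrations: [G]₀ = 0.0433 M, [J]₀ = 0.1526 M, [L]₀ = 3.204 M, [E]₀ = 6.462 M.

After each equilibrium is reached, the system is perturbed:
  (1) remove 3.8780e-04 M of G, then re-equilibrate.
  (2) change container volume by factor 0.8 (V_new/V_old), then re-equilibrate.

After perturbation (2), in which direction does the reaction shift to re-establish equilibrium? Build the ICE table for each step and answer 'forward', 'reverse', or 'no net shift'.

Q₀ = 2000 vs Keq = 4.1430e+05 ⇒ Q<K, forward
Step 1:
                  G         J         L         E
  I          0.0433    0.1526     3.204     6.462
  C        -0.04223  -0.08446  -0.04223   0.04223
  E        0.001069   0.06814     3.162     6.504
  solve Keq expr → x = 0.04223; check Q = 4.1430e+05
Then remove 3.8780e-04 M of G.
Step 2:
                  G         J         L         E
  I       6.8165e-04   0.06814     3.162     6.504
  C       3.6506e-04 7.3013e-04 3.6506e-04 -3.6506e-04
  E        0.001047   0.06887     3.162     6.504
  solve Keq expr → x = -3.6506e-04; check Q = 4.1430e+05
Then change container volume by factor 0.8 (V_new/V_old).
Step 3:
                  G         J         L         E
  I        0.001308   0.08609     3.953      8.13
  C       -6.1866e-04 -0.001237 -6.1866e-04 6.1866e-04
  E       6.8974e-04   0.08485     3.952      8.13
  solve Keq expr → x = 6.1866e-04; check Q = 4.1430e+05

Direction: forward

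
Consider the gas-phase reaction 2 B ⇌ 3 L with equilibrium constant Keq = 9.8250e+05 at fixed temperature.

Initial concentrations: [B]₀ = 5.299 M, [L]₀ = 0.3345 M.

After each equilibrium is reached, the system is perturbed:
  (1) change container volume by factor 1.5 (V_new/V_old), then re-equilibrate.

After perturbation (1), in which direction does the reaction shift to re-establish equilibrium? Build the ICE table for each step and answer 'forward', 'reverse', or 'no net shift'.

Direction: forward

Q₀ = 0.001333 vs Keq = 9.8250e+05 ⇒ Q<K, forward
Step 1:
                   B          L
  I            5.299     0.3345
  C           -5.275      7.913
  E          0.02389      8.247
  solve Keq expr → x = 2.638; check Q = 9.8250e+05
Then change container volume by factor 1.5 (V_new/V_old).
Step 2:
                   B          L
  I          0.01593      5.498
  C        -0.002908   0.004361
  E          0.01302      5.502
  solve Keq expr → x = 0.001454; check Q = 9.8250e+05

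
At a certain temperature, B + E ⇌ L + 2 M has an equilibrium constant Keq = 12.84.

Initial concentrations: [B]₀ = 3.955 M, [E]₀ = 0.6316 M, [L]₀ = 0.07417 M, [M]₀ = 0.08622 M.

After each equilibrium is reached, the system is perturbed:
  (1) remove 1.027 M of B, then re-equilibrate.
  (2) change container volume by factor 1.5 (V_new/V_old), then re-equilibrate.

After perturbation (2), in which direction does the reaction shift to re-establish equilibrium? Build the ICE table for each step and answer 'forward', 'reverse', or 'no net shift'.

Direction: forward

Q₀ = 2.2073e-04 vs Keq = 12.84 ⇒ Q<K, forward
Step 1:
                    B           E           L           M
  init          3.955      0.6316     0.07417     0.08622
  Δ           -0.6051     -0.6051      0.6051        1.21
  eq             3.35     0.02654      0.6792       1.296
  solve Keq expr → x = 0.6051; check Q = 12.84
Then remove 1.027 M of B.
Step 2:
                    B           E           L           M
  init          2.323     0.02654      0.6792       1.296
  Δ           0.00988     0.00988    -0.00988    -0.01976
  eq            2.333     0.03642      0.6694       1.277
  solve Keq expr → x = -0.00988; check Q = 12.84
Then change container volume by factor 1.5 (V_new/V_old).
Step 3:
                    B           E           L           M
  init          1.555     0.02428      0.4462      0.8511
  Δ         -0.007192   -0.007192    0.007192     0.01438
  eq            1.548     0.01709      0.4534      0.8654
  solve Keq expr → x = 0.007192; check Q = 12.84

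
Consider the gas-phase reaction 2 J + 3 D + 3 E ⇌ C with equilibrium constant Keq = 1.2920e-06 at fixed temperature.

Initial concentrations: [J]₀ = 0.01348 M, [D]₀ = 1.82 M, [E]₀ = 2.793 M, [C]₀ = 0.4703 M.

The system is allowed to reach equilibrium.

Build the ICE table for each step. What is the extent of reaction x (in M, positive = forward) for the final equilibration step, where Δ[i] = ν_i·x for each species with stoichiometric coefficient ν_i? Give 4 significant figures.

x = -0.4674 M

Q₀ = 19.7 vs Keq = 1.2920e-06 ⇒ Q>K, reverse
Step 1:
                   J          D          E          C
  init       0.01348       1.82      2.793     0.4703
  Δ           0.9349      1.402      1.402    -0.4674
  eq          0.9483      3.222      4.195   0.002871
  solve Keq expr → x = -0.4674; check Q = 1.2920e-06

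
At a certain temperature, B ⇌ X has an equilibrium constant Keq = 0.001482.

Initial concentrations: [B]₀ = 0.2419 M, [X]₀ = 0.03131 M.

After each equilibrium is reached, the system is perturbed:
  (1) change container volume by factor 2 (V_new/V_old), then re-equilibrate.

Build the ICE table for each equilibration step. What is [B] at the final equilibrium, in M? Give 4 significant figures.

Q₀ = 0.1294 vs Keq = 0.001482 ⇒ Q>K, reverse
Step 1:
                    B           X
  init         0.2419     0.03131
  Δ           0.03091    -0.03091
  eq           0.2728  4.0430e-04
  solve Keq expr → x = -0.03091; check Q = 0.001482
Then change container volume by factor 2 (V_new/V_old).
Step 2:
                    B           X
  init         0.1364  2.0215e-04
  Δ                 0           0
  eq           0.1364  2.0215e-04
  solve Keq expr → x = 0; check Q = 0.001482

[B]_eq = 0.1364 M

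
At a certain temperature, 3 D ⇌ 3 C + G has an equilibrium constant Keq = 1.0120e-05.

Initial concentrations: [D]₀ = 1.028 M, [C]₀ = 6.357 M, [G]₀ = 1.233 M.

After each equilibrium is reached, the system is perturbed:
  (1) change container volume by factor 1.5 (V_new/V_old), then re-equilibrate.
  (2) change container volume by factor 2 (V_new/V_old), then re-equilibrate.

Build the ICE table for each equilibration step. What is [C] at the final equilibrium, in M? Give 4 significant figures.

[C]_eq = 0.8862 M

Q₀ = 291.6 vs Keq = 1.0120e-05 ⇒ Q>K, reverse
Step 1:
                    D           C           G
  I             1.028       6.357       1.233
  C             3.699      -3.699      -1.233
  E             4.727       2.658  5.6904e-05
  solve Keq expr → x = -1.233; check Q = 1.0120e-05
Then change container volume by factor 1.5 (V_new/V_old).
Step 2:
                    D           C           G
  I             3.151       1.772  3.7936e-05
  C       -5.6878e-05  5.6878e-05  1.8959e-05
  E             3.151       1.772  5.6895e-05
  solve Keq expr → x = 1.8959e-05; check Q = 1.0120e-05
Then change container volume by factor 2 (V_new/V_old).
Step 3:
                    D           C           G
  I             1.576      0.8861  2.8448e-05
  C       -8.5266e-05  8.5266e-05  2.8422e-05
  E             1.575      0.8862  5.6870e-05
  solve Keq expr → x = 2.8422e-05; check Q = 1.0120e-05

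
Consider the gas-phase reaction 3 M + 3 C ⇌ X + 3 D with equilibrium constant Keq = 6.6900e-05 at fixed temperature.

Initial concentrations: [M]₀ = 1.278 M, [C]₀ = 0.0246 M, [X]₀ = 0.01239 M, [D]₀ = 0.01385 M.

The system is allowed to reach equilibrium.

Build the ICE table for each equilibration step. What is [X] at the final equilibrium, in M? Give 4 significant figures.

[X]_eq = 0.01025 M

Q₀ = 0.001059 vs Keq = 6.6900e-05 ⇒ Q>K, reverse
Step 1:
                    M           C           X           D
  I             1.278      0.0246     0.01239     0.01385
  C          0.006408    0.006408   -0.002136   -0.006408
  E             1.284     0.03101     0.01025    0.007442
  solve Keq expr → x = -0.002136; check Q = 6.6900e-05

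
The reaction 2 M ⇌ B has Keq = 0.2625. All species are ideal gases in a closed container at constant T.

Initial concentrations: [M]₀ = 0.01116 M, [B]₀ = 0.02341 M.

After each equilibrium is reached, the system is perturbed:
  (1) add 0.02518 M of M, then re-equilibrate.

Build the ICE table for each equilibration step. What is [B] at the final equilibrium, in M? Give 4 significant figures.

[B]_eq = 0.001672 M

Q₀ = 188 vs Keq = 0.2625 ⇒ Q>K, reverse
Step 1:
                    M           B
  Initial     0.01116     0.02341
  Change      0.04516    -0.02258
  Equil       0.05632  8.3249e-04
  solve Keq expr → x = -0.02258; check Q = 0.2625
Then add 0.02518 M of M.
Step 2:
                    M           B
  Initial      0.0815  8.3249e-04
  Change     -0.00168  8.3977e-04
  Equil       0.07982    0.001672
  solve Keq expr → x = 8.3977e-04; check Q = 0.2625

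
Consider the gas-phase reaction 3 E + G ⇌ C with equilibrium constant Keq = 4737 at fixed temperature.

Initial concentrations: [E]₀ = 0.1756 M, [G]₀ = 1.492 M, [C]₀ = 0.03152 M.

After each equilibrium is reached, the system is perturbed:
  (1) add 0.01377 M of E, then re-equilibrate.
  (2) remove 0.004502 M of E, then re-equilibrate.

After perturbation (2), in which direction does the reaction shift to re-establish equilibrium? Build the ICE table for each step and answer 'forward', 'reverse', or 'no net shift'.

Q₀ = 3.902 vs Keq = 4737 ⇒ Q<K, forward
Step 1:
                  E         G         C
  init       0.1756     1.492   0.03152
  Δ         -0.1527  -0.05089   0.05089
  eq        0.02294     1.441   0.08241
  solve Keq expr → x = 0.05089; check Q = 4737
Then add 0.01377 M of E.
Step 2:
                  E         G         C
  init      0.03671     1.441   0.08241
  Δ        -0.01334 -0.004447  0.004447
  eq        0.02337     1.437   0.08685
  solve Keq expr → x = 0.004447; check Q = 4737
Then remove 0.004502 M of E.
Step 3:
                  E         G         C
  init      0.01887     1.437   0.08685
  Δ        0.004363  0.001454 -0.001454
  eq        0.02323     1.438    0.0854
  solve Keq expr → x = -0.001454; check Q = 4737

Direction: reverse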